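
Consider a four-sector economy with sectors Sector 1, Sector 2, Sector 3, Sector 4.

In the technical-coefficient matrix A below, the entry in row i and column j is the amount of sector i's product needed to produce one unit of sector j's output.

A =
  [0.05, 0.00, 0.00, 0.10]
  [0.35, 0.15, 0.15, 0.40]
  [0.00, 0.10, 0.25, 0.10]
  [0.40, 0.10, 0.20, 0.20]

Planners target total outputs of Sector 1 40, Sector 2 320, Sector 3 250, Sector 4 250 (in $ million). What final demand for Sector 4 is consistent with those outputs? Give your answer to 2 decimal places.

I − A =
  [   0.95     0.00     0.00    -0.10]
  [  -0.35     0.85    -0.15    -0.40]
  [   0.00    -0.10     0.75    -0.10]
  [  -0.40    -0.10    -0.20     0.80]
d = (I − A) x:
  d_1 = (+0.95)·40 + (+0.00)·320 + (+0.00)·250 + (-0.10)·250 = 13.00
  d_2 = (-0.35)·40 + (+0.85)·320 + (-0.15)·250 + (-0.40)·250 = 120.50
  d_3 = (+0.00)·40 + (-0.10)·320 + (+0.75)·250 + (-0.10)·250 = 130.50
  d_4 = (-0.40)·40 + (-0.10)·320 + (-0.20)·250 + (+0.80)·250 = 102.00

d_4 = 102.00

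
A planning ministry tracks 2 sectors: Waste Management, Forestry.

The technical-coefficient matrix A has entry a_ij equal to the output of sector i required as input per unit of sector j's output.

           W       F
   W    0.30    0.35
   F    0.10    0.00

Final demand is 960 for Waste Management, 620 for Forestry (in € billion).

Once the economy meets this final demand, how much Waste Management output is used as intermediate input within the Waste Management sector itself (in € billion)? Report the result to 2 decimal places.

z_WW = 530.98

I − A =
  [   0.70    -0.35]
  [  -0.10     1.00]
det(I−A) = (0.70)(1.00) − (-0.35)(-0.10) = 0.6650
adj(I−A) = [[1.00, 0.35], [0.10, 0.70]]
(I − A)⁻¹ = adj(I−A) / det(I−A) ≈
  [   1.5038     0.5263]
  [   0.1504     1.0526]
First solve x = (I − A)⁻¹ d = adj(I−A)·d / det(I−A); in particular x_W = (1.00·960 + 0.35·620) / 0.6650 = 1177.00 / 0.6650 ≈ 1769.9248.
Intermediate flow from W to W: z_WW = a_WW · x_W = 0.30 × 1177.00 / 0.6650 = 353.10 / 0.6650 ≈ 530.98.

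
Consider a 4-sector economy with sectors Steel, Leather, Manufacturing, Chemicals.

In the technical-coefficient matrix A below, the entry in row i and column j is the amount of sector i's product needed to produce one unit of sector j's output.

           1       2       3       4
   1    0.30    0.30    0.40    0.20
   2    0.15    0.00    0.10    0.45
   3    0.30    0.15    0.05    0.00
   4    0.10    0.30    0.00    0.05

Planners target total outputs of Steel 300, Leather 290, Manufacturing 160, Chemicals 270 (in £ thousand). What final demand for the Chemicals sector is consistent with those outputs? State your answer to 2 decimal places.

I − A =
  [   0.70    -0.30    -0.40    -0.20]
  [  -0.15     1.00    -0.10    -0.45]
  [  -0.30    -0.15     0.95     0.00]
  [  -0.10    -0.30     0.00     0.95]
d = (I − A) x:
  d_1 = (+0.70)·300 + (-0.30)·290 + (-0.40)·160 + (-0.20)·270 = 5.00
  d_2 = (-0.15)·300 + (+1.00)·290 + (-0.10)·160 + (-0.45)·270 = 107.50
  d_3 = (-0.30)·300 + (-0.15)·290 + (+0.95)·160 + (+0.00)·270 = 18.50
  d_4 = (-0.10)·300 + (-0.30)·290 + (+0.00)·160 + (+0.95)·270 = 139.50

d_4 = 139.50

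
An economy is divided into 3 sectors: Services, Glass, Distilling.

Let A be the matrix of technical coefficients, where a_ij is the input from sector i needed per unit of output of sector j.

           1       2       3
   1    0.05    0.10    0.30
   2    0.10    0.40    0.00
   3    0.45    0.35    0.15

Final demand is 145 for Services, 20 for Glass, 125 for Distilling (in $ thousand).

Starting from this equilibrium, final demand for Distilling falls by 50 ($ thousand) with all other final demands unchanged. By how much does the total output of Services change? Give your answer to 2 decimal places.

Δx_1 = -23.41

I − A =
  [   0.95    -0.10    -0.30]
  [  -0.10     0.60     0.00]
  [  -0.45    -0.35     0.85]
Cofactors of I−A, C_ij = (−1)^(i+j)·(minor ij) (rows/columns in the sector order above):
  C_11 = (0.60)(0.85) − (0.00)(-0.35) = 0.5100
  C_12 = −[(-0.10)(0.85) − (0.00)(-0.45)] = 0.0850
  C_13 = (-0.10)(-0.35) − (0.60)(-0.45) = 0.3050
  C_21 = −[(-0.10)(0.85) − (-0.30)(-0.35)] = 0.1900
  C_22 = (0.95)(0.85) − (-0.30)(-0.45) = 0.6725
  C_23 = −[(0.95)(-0.35) − (-0.10)(-0.45)] = 0.3775
  C_31 = (-0.10)(0.00) − (-0.30)(0.60) = 0.1800
  C_32 = −[(0.95)(0.00) − (-0.30)(-0.10)] = 0.0300
  C_33 = (0.95)(0.60) − (-0.10)(-0.10) = 0.5600
det(I−A) = Σ_j (I−A)_1j·C_1j = (0.95)(0.5100) + (-0.10)(0.0850) + (-0.30)(0.3050) = 0.3845
adj(I−A) = Cᵀ =
  [ 0.5100   0.1900   0.1800]
  [ 0.0850   0.6725   0.0300]
  [ 0.3050   0.3775   0.5600]
(I − A)⁻¹ = adj(I−A) / det(I−A) ≈
  [   1.3264     0.4941     0.4681]
  [   0.2211     1.7490     0.0780]
  [   0.7932     0.9818     1.4564]
Δx = (I − A)⁻¹ Δd with Δd having -50 in the Distilling component and 0 elsewhere.
So Δx_1 = L_13 · (-50), where L_13 = adj(I−A)_13 / det(I−A) = 0.1800 / 0.3845.
Δx_1 = 0.1800 × (-50) / 0.3845 = -9.00 / 0.3845 ≈ -23.41.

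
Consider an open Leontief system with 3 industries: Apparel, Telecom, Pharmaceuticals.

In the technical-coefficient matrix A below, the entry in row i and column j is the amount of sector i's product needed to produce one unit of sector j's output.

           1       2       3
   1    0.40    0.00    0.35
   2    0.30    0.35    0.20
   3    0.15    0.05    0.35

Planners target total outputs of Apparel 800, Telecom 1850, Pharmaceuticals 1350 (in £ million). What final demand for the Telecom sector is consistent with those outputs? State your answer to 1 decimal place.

I − A =
  [   0.60     0.00    -0.35]
  [  -0.30     0.65    -0.20]
  [  -0.15    -0.05     0.65]
d = (I − A) x:
  d_1 = (+0.60)·800 + (+0.00)·1850 + (-0.35)·1350 = 7.5
  d_2 = (-0.30)·800 + (+0.65)·1850 + (-0.20)·1350 = 692.5
  d_3 = (-0.15)·800 + (-0.05)·1850 + (+0.65)·1350 = 665.0

d_2 = 692.5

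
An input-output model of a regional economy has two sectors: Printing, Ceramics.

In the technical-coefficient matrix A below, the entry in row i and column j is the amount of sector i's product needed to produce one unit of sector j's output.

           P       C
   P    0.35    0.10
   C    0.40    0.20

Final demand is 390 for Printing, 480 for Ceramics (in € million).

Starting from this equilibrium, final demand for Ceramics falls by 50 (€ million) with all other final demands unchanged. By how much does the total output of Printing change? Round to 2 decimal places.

I − A =
  [   0.65    -0.10]
  [  -0.40     0.80]
det(I−A) = (0.65)(0.80) − (-0.10)(-0.40) = 0.4800
adj(I−A) = [[0.80, 0.10], [0.40, 0.65]]
(I − A)⁻¹ = adj(I−A) / det(I−A) ≈
  [   1.6667     0.2083]
  [   0.8333     1.3542]
Δx = (I − A)⁻¹ Δd with Δd having -50 in the Ceramics component and 0 elsewhere.
So Δx_P = L_PC · (-50), where L_PC = adj(I−A)_PC / det(I−A) = 0.10 / 0.4800.
Δx_P = 0.10 × (-50) / 0.4800 = -5.00 / 0.4800 ≈ -10.42.

Δx_P = -10.42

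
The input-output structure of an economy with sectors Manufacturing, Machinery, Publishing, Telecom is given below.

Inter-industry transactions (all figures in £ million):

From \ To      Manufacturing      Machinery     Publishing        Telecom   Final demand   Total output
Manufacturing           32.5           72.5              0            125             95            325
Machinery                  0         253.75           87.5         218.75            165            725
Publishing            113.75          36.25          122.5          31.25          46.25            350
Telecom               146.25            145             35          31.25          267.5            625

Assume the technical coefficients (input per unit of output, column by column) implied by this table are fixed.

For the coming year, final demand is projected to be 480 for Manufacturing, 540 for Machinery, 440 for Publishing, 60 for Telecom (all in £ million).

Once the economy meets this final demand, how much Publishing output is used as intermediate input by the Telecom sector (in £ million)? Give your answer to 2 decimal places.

Technical coefficients a_ij = z_ij / X_j:
  a_11 = 32.5/325 = 0.10, a_21 = 0/325 = 0.00, a_31 = 113.75/325 = 0.35, a_41 = 146.25/325 = 0.45
  a_12 = 72.5/725 = 0.10, a_22 = 253.75/725 = 0.35, a_32 = 36.25/725 = 0.05, a_42 = 145/725 = 0.20
  a_13 = 0/350 = 0.00, a_23 = 87.5/350 = 0.25, a_33 = 122.5/350 = 0.35, a_43 = 35/350 = 0.10
  a_14 = 125/625 = 0.20, a_24 = 218.75/625 = 0.35, a_34 = 31.25/625 = 0.05, a_44 = 31.25/625 = 0.05
I − A =
  [   0.90    -0.10     0.00    -0.20]
  [   0.00     0.65    -0.25    -0.35]
  [  -0.35    -0.05     0.65    -0.05]
  [  -0.45    -0.20    -0.10     0.95]
Compute the cofactors C_ij = (−1)^(i+j)·(3×3 minor ij) of I−A; the adjugate is their transpose:
adj(I−A) = Cᵀ =
  [ 0.336500   0.088250   0.050250   0.106000]
  [ 0.203375   0.485750   0.222750   0.233500]
  [ 0.214125   0.096750   0.418500   0.102750]
  [ 0.224750   0.154250   0.114750   0.360250]
det(I−A) = Σ_j (I−A)_1j·C_1j = (0.90)(0.336500) + (-0.10)(0.203375) + (0.00)(0.214125) + (-0.20)(0.224750) = 0.2375625
(I − A)⁻¹ = adj(I−A) / det(I−A) ≈
  [   1.4165     0.3715     0.2115     0.4462]
  [   0.8561     2.0447     0.9376     0.9829]
  [   0.9013     0.4073     1.7616     0.4325]
  [   0.9461     0.6493     0.4830     1.5164]
First solve x = (I − A)⁻¹ d = adj(I−A)·d / det(I−A); in particular x_4 = (0.224750·480 + 0.154250·540 + 0.114750·440 + 0.360250·60) / 0.2375625 = 263.28 / 0.2375625 ≈ 1108.2557.
Intermediate flow from 3 to 4: z_34 = a_34 · x_4 = 0.05 × 263.28 / 0.2375625 = 13.164 / 0.2375625 ≈ 55.41.

z_34 = 55.41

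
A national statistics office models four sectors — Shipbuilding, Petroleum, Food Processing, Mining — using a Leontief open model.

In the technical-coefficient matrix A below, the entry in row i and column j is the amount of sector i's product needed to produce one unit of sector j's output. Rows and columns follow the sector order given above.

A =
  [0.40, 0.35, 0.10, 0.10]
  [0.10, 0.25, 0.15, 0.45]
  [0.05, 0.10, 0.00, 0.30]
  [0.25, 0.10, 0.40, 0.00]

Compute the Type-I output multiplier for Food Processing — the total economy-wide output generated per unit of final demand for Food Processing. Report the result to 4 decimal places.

I − A =
  [   0.60    -0.35    -0.10    -0.10]
  [  -0.10     0.75    -0.15    -0.45]
  [  -0.05    -0.10     1.00    -0.30]
  [  -0.25    -0.10    -0.40     1.00]
Compute the cofactors C_ij = (−1)^(i+j)·(3×3 minor ij) of I−A; the adjugate is their transpose:
adj(I−A) = Cᵀ =
  [ 0.577500   0.335000   0.217500   0.273750]
  [ 0.228250   0.488500   0.219500   0.308500]
  [ 0.115750   0.119750   0.328875   0.164125]
  [ 0.213500   0.180500   0.207875   0.398625]
det(I−A) = Σ_j (I−A)_1j·C_1j = (0.60)(0.577500) + (-0.35)(0.228250) + (-0.10)(0.115750) + (-0.10)(0.213500) = 0.2336875
(I − A)⁻¹ = adj(I−A) / det(I−A) ≈
  [   2.47125     1.43354     0.93073     1.17144]
  [   0.97673     2.09040     0.93929     1.32014]
  [   0.49532     0.51244     1.40733     0.70233]
  [   0.91361     0.77240     0.88954     1.70580]
The output multiplier for sector j is the column-j sum of the Leontief inverse (I − A)⁻¹ = adj(I−A) / det(I−A).
Column F of adj(I−A): (0.217500, 0.219500, 0.328875, 0.207875); det(I−A) = 0.2336875.
m_F = (0.217500 + 0.219500 + 0.328875 + 0.207875) / 0.2336875 = 0.97375 / 0.2336875 ≈ 4.1669.

m_F = 4.1669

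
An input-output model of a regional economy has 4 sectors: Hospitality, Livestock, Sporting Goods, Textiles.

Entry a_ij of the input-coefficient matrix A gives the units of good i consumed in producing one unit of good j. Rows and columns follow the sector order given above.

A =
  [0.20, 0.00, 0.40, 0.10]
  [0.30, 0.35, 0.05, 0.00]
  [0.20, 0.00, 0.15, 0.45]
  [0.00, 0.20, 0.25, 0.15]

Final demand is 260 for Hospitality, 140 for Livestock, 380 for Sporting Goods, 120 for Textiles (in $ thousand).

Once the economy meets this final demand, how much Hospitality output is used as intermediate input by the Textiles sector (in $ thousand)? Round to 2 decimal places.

z_14 = 58.94

I − A =
  [   0.80     0.00    -0.40    -0.10]
  [  -0.30     0.65    -0.05     0.00]
  [  -0.20     0.00     0.85    -0.45]
  [   0.00    -0.20    -0.25     0.85]
Compute the cofactors C_ij = (−1)^(i+j)·(3×3 minor ij) of I−A; the adjugate is their transpose:
adj(I−A) = Cᵀ =
  [ 0.39200   0.05300   0.23825   0.17225]
  [ 0.19150   0.41500   0.14350   0.09850]
  [ 0.13750   0.07600   0.43600   0.24700]
  [ 0.08550   0.12000   0.16200   0.39000]
det(I−A) = Σ_j (I−A)_1j·C_1j = (0.80)(0.39200) + (0.00)(0.19150) + (-0.40)(0.13750) + (-0.10)(0.08550) = 0.25005
(I − A)⁻¹ = adj(I−A) / det(I−A) ≈
  [   1.5677     0.2120     0.9528     0.6889]
  [   0.7658     1.6597     0.5739     0.3939]
  [   0.5499     0.3039     1.7437     0.9878]
  [   0.3419     0.4799     0.6479     1.5597]
First solve x = (I − A)⁻¹ d = adj(I−A)·d / det(I−A); in particular x_4 = (0.08550·260 + 0.12000·140 + 0.16200·380 + 0.39000·120) / 0.25005 = 147.39 / 0.25005 ≈ 589.4421.
Intermediate flow from 1 to 4: z_14 = a_14 · x_4 = 0.10 × 147.39 / 0.25005 = 14.739 / 0.25005 ≈ 58.94.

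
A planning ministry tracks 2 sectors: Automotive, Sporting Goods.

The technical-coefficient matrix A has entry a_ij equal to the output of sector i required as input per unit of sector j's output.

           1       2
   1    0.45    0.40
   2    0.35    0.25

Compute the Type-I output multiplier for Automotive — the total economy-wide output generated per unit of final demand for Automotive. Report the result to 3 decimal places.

m_1 = 4.037

I − A =
  [   0.55    -0.40]
  [  -0.35     0.75]
det(I−A) = (0.55)(0.75) − (-0.40)(-0.35) = 0.2725
adj(I−A) = [[0.75, 0.40], [0.35, 0.55]]
(I − A)⁻¹ = adj(I−A) / det(I−A) ≈
  [   2.7523     1.4679]
  [   1.2844     2.0183]
The output multiplier for sector j is the column-j sum of the Leontief inverse (I − A)⁻¹ = adj(I−A) / det(I−A).
Column 1 of adj(I−A): (0.75, 0.35); det(I−A) = 0.2725.
m_1 = (0.75 + 0.35) / 0.2725 = 1.10 / 0.2725 ≈ 4.037.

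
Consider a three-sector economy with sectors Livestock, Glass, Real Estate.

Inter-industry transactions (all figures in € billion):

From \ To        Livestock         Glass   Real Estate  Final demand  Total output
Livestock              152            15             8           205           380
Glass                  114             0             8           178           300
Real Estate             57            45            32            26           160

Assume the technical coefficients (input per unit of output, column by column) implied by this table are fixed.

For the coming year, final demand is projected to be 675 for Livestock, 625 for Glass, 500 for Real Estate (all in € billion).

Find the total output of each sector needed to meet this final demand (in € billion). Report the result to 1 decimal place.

Technical coefficients a_ij = z_ij / X_j:
  a_11 = 152/380 = 0.40, a_21 = 114/380 = 0.30, a_31 = 57/380 = 0.15
  a_12 = 15/300 = 0.05, a_22 = 0/300 = 0.00, a_32 = 45/300 = 0.15
  a_13 = 8/160 = 0.05, a_23 = 8/160 = 0.05, a_33 = 32/160 = 0.20
I − A =
  [   0.60    -0.05    -0.05]
  [  -0.30     1.00    -0.05]
  [  -0.15    -0.15     0.80]
Cofactors of I−A, C_ij = (−1)^(i+j)·(minor ij) (rows/columns in the sector order above):
  C_11 = (1.00)(0.80) − (-0.05)(-0.15) = 0.7925
  C_12 = −[(-0.30)(0.80) − (-0.05)(-0.15)] = 0.2475
  C_13 = (-0.30)(-0.15) − (1.00)(-0.15) = 0.1950
  C_21 = −[(-0.05)(0.80) − (-0.05)(-0.15)] = 0.0475
  C_22 = (0.60)(0.80) − (-0.05)(-0.15) = 0.4725
  C_23 = −[(0.60)(-0.15) − (-0.05)(-0.15)] = 0.0975
  C_31 = (-0.05)(-0.05) − (-0.05)(1.00) = 0.0525
  C_32 = −[(0.60)(-0.05) − (-0.05)(-0.30)] = 0.0450
  C_33 = (0.60)(1.00) − (-0.05)(-0.30) = 0.5850
det(I−A) = Σ_j (I−A)_1j·C_1j = (0.60)(0.7925) + (-0.05)(0.2475) + (-0.05)(0.1950) = 0.453375
adj(I−A) = Cᵀ =
  [ 0.7925   0.0475   0.0525]
  [ 0.2475   0.4725   0.0450]
  [ 0.1950   0.0975   0.5850]
(I − A)⁻¹ = adj(I−A) / det(I−A) ≈
  [   1.7480     0.1048     0.1158]
  [   0.5459     1.0422     0.0993]
  [   0.4301     0.2151     1.2903]
x = (I − A)⁻¹ d = adj(I−A)·d / det(I−A), with det(I−A) = 0.453375:
  x_1 = (0.7925·675 + 0.0475·625 + 0.0525·500) / 0.453375 = 590.875 / 0.453375 ≈ 1303.3
  x_2 = (0.2475·675 + 0.4725·625 + 0.0450·500) / 0.453375 = 484.875 / 0.453375 ≈ 1069.5
  x_3 = (0.1950·675 + 0.0975·625 + 0.5850·500) / 0.453375 = 485.0625 / 0.453375 ≈ 1069.9

x_1 = 1303.3, x_2 = 1069.5, x_3 = 1069.9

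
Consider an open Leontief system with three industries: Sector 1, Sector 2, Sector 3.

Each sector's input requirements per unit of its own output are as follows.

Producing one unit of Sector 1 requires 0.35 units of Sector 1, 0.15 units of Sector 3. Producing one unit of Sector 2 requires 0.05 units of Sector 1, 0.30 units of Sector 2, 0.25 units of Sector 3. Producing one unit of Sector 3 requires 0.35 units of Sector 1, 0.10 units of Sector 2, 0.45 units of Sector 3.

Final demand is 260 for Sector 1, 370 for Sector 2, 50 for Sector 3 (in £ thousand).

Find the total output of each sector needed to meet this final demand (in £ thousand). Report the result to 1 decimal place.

x_1 = 756.5, x_2 = 610.7, x_3 = 574.8

I − A =
  [   0.65    -0.05    -0.35]
  [   0.00     0.70    -0.10]
  [  -0.15    -0.25     0.55]
Cofactors of I−A, C_ij = (−1)^(i+j)·(minor ij) (rows/columns in the sector order above):
  C_11 = (0.70)(0.55) − (-0.10)(-0.25) = 0.3600
  C_12 = −[(0.00)(0.55) − (-0.10)(-0.15)] = 0.0150
  C_13 = (0.00)(-0.25) − (0.70)(-0.15) = 0.1050
  C_21 = −[(-0.05)(0.55) − (-0.35)(-0.25)] = 0.1150
  C_22 = (0.65)(0.55) − (-0.35)(-0.15) = 0.3050
  C_23 = −[(0.65)(-0.25) − (-0.05)(-0.15)] = 0.1700
  C_31 = (-0.05)(-0.10) − (-0.35)(0.70) = 0.2500
  C_32 = −[(0.65)(-0.10) − (-0.35)(0.00)] = 0.0650
  C_33 = (0.65)(0.70) − (-0.05)(0.00) = 0.4550
det(I−A) = Σ_j (I−A)_1j·C_1j = (0.65)(0.3600) + (-0.05)(0.0150) + (-0.35)(0.1050) = 0.1965
adj(I−A) = Cᵀ =
  [ 0.3600   0.1150   0.2500]
  [ 0.0150   0.3050   0.0650]
  [ 0.1050   0.1700   0.4550]
(I − A)⁻¹ = adj(I−A) / det(I−A) ≈
  [   1.8321     0.5852     1.2723]
  [   0.0763     1.5522     0.3308]
  [   0.5344     0.8651     2.3155]
x = (I − A)⁻¹ d = adj(I−A)·d / det(I−A), with det(I−A) = 0.1965:
  x_1 = (0.3600·260 + 0.1150·370 + 0.2500·50) / 0.1965 = 148.65 / 0.1965 ≈ 756.5
  x_2 = (0.0150·260 + 0.3050·370 + 0.0650·50) / 0.1965 = 120.00 / 0.1965 ≈ 610.7
  x_3 = (0.1050·260 + 0.1700·370 + 0.4550·50) / 0.1965 = 112.95 / 0.1965 ≈ 574.8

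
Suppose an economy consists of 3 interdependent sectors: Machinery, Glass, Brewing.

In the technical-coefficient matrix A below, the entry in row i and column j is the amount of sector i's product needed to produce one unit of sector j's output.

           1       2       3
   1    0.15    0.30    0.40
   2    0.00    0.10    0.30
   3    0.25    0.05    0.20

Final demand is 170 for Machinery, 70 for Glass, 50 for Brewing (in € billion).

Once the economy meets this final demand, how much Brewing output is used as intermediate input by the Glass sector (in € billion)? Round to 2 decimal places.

I − A =
  [   0.85    -0.30    -0.40]
  [   0.00     0.90    -0.30]
  [  -0.25    -0.05     0.80]
Cofactors of I−A, C_ij = (−1)^(i+j)·(minor ij) (rows/columns in the sector order above):
  C_11 = (0.90)(0.80) − (-0.30)(-0.05) = 0.7050
  C_12 = −[(0.00)(0.80) − (-0.30)(-0.25)] = 0.0750
  C_13 = (0.00)(-0.05) − (0.90)(-0.25) = 0.2250
  C_21 = −[(-0.30)(0.80) − (-0.40)(-0.05)] = 0.2600
  C_22 = (0.85)(0.80) − (-0.40)(-0.25) = 0.5800
  C_23 = −[(0.85)(-0.05) − (-0.30)(-0.25)] = 0.1175
  C_31 = (-0.30)(-0.30) − (-0.40)(0.90) = 0.4500
  C_32 = −[(0.85)(-0.30) − (-0.40)(0.00)] = 0.2550
  C_33 = (0.85)(0.90) − (-0.30)(0.00) = 0.7650
det(I−A) = Σ_j (I−A)_1j·C_1j = (0.85)(0.7050) + (-0.30)(0.0750) + (-0.40)(0.2250) = 0.48675
adj(I−A) = Cᵀ =
  [ 0.7050   0.2600   0.4500]
  [ 0.0750   0.5800   0.2550]
  [ 0.2250   0.1175   0.7650]
(I − A)⁻¹ = adj(I−A) / det(I−A) ≈
  [   1.4484     0.5342     0.9245]
  [   0.1541     1.1916     0.5239]
  [   0.4622     0.2414     1.5716]
First solve x = (I − A)⁻¹ d = adj(I−A)·d / det(I−A); in particular x_2 = (0.0750·170 + 0.5800·70 + 0.2550·50) / 0.48675 = 66.10 / 0.48675 ≈ 135.7987.
Intermediate flow from 3 to 2: z_32 = a_32 · x_2 = 0.05 × 66.10 / 0.48675 = 3.305 / 0.48675 ≈ 6.79.

z_32 = 6.79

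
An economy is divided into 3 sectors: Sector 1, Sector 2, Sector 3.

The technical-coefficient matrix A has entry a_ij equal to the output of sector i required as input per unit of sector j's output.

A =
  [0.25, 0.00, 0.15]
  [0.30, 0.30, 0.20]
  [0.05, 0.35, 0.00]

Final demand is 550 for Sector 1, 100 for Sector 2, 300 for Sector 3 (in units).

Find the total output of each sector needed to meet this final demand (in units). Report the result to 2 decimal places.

I − A =
  [   0.75     0.00    -0.15]
  [  -0.30     0.70    -0.20]
  [  -0.05    -0.35     1.00]
Cofactors of I−A, C_ij = (−1)^(i+j)·(minor ij) (rows/columns in the sector order above):
  C_11 = (0.70)(1.00) − (-0.20)(-0.35) = 0.6300
  C_12 = −[(-0.30)(1.00) − (-0.20)(-0.05)] = 0.3100
  C_13 = (-0.30)(-0.35) − (0.70)(-0.05) = 0.1400
  C_21 = −[(0.00)(1.00) − (-0.15)(-0.35)] = 0.0525
  C_22 = (0.75)(1.00) − (-0.15)(-0.05) = 0.7425
  C_23 = −[(0.75)(-0.35) − (0.00)(-0.05)] = 0.2625
  C_31 = (0.00)(-0.20) − (-0.15)(0.70) = 0.1050
  C_32 = −[(0.75)(-0.20) − (-0.15)(-0.30)] = 0.1950
  C_33 = (0.75)(0.70) − (0.00)(-0.30) = 0.5250
det(I−A) = Σ_j (I−A)_1j·C_1j = (0.75)(0.6300) + (0.00)(0.3100) + (-0.15)(0.1400) = 0.4515
adj(I−A) = Cᵀ =
  [ 0.6300   0.0525   0.1050]
  [ 0.3100   0.7425   0.1950]
  [ 0.1400   0.2625   0.5250]
(I − A)⁻¹ = adj(I−A) / det(I−A) ≈
  [   1.3953     0.1163     0.2326]
  [   0.6866     1.6445     0.4319]
  [   0.3101     0.5814     1.1628]
x = (I − A)⁻¹ d = adj(I−A)·d / det(I−A), with det(I−A) = 0.4515:
  x_1 = (0.6300·550 + 0.0525·100 + 0.1050·300) / 0.4515 = 383.25 / 0.4515 ≈ 848.84
  x_2 = (0.3100·550 + 0.7425·100 + 0.1950·300) / 0.4515 = 303.25 / 0.4515 ≈ 671.65
  x_3 = (0.1400·550 + 0.2625·100 + 0.5250·300) / 0.4515 = 260.75 / 0.4515 ≈ 577.52

x_1 = 848.84, x_2 = 671.65, x_3 = 577.52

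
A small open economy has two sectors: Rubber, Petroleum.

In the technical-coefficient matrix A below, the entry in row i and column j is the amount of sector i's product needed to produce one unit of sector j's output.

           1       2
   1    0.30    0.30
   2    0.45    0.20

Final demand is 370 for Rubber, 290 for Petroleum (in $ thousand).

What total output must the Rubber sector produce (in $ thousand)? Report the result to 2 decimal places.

x_1 = 901.18

I − A =
  [   0.70    -0.30]
  [  -0.45     0.80]
det(I−A) = (0.70)(0.80) − (-0.30)(-0.45) = 0.4250
adj(I−A) = [[0.80, 0.30], [0.45, 0.70]]
(I − A)⁻¹ = adj(I−A) / det(I−A) ≈
  [   1.8824     0.7059]
  [   1.0588     1.6471]
x = (I − A)⁻¹ d = adj(I−A)·d / det(I−A), with det(I−A) = 0.4250:
  x_1 = (0.80·370 + 0.30·290) / 0.4250 = 383.00 / 0.4250 ≈ 901.18
  x_2 = (0.45·370 + 0.70·290) / 0.4250 = 369.50 / 0.4250 ≈ 869.41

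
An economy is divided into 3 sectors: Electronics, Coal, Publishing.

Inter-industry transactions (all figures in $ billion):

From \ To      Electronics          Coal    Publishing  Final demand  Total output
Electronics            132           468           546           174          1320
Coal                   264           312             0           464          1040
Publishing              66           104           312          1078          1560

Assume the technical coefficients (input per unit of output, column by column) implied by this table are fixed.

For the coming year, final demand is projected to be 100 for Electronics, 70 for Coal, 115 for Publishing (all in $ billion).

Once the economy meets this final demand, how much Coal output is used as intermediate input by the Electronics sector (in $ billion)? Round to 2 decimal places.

Technical coefficients a_ij = z_ij / X_j:
  a_11 = 132/1320 = 0.10, a_21 = 264/1320 = 0.20, a_31 = 66/1320 = 0.05
  a_12 = 468/1040 = 0.45, a_22 = 312/1040 = 0.30, a_32 = 104/1040 = 0.10
  a_13 = 546/1560 = 0.35, a_23 = 0/1560 = 0.00, a_33 = 312/1560 = 0.20
I − A =
  [   0.90    -0.45    -0.35]
  [  -0.20     0.70     0.00]
  [  -0.05    -0.10     0.80]
Cofactors of I−A, C_ij = (−1)^(i+j)·(minor ij) (rows/columns in the sector order above):
  C_11 = (0.70)(0.80) − (0.00)(-0.10) = 0.5600
  C_12 = −[(-0.20)(0.80) − (0.00)(-0.05)] = 0.1600
  C_13 = (-0.20)(-0.10) − (0.70)(-0.05) = 0.0550
  C_21 = −[(-0.45)(0.80) − (-0.35)(-0.10)] = 0.3950
  C_22 = (0.90)(0.80) − (-0.35)(-0.05) = 0.7025
  C_23 = −[(0.90)(-0.10) − (-0.45)(-0.05)] = 0.1125
  C_31 = (-0.45)(0.00) − (-0.35)(0.70) = 0.2450
  C_32 = −[(0.90)(0.00) − (-0.35)(-0.20)] = 0.0700
  C_33 = (0.90)(0.70) − (-0.45)(-0.20) = 0.5400
det(I−A) = Σ_j (I−A)_1j·C_1j = (0.90)(0.5600) + (-0.45)(0.1600) + (-0.35)(0.0550) = 0.41275
adj(I−A) = Cᵀ =
  [ 0.5600   0.3950   0.2450]
  [ 0.1600   0.7025   0.0700]
  [ 0.0550   0.1125   0.5400]
(I − A)⁻¹ = adj(I−A) / det(I−A) ≈
  [   1.3568     0.9570     0.5936]
  [   0.3876     1.7020     0.1696]
  [   0.1333     0.2726     1.3083]
First solve x = (I − A)⁻¹ d = adj(I−A)·d / det(I−A); in particular x_1 = (0.5600·100 + 0.3950·70 + 0.2450·115) / 0.41275 = 111.825 / 0.41275 ≈ 270.9267.
Intermediate flow from 2 to 1: z_21 = a_21 · x_1 = 0.20 × 111.825 / 0.41275 = 22.365 / 0.41275 ≈ 54.19.

z_21 = 54.19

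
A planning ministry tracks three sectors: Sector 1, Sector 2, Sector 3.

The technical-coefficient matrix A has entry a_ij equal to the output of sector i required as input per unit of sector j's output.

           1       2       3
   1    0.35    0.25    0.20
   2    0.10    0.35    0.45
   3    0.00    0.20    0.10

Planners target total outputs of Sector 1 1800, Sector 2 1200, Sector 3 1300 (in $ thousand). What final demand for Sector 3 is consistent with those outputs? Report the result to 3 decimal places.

d_3 = 930.000

I − A =
  [   0.65    -0.25    -0.20]
  [  -0.10     0.65    -0.45]
  [   0.00    -0.20     0.90]
d = (I − A) x:
  d_1 = (+0.65)·1800 + (-0.25)·1200 + (-0.20)·1300 = 610.000
  d_2 = (-0.10)·1800 + (+0.65)·1200 + (-0.45)·1300 = 15.000
  d_3 = (+0.00)·1800 + (-0.20)·1200 + (+0.90)·1300 = 930.000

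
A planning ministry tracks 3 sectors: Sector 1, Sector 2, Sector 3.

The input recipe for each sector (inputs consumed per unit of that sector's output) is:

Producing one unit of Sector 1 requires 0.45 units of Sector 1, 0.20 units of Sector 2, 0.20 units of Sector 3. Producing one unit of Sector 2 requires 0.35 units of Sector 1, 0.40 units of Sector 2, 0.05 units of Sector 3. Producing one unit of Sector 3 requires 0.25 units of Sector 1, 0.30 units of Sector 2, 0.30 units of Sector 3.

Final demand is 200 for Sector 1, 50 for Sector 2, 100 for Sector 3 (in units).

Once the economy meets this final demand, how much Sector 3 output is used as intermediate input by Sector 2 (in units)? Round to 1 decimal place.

z_32 = 32.5

I − A =
  [   0.55    -0.35    -0.25]
  [  -0.20     0.60    -0.30]
  [  -0.20    -0.05     0.70]
Cofactors of I−A, C_ij = (−1)^(i+j)·(minor ij) (rows/columns in the sector order above):
  C_11 = (0.60)(0.70) − (-0.30)(-0.05) = 0.4050
  C_12 = −[(-0.20)(0.70) − (-0.30)(-0.20)] = 0.2000
  C_13 = (-0.20)(-0.05) − (0.60)(-0.20) = 0.1300
  C_21 = −[(-0.35)(0.70) − (-0.25)(-0.05)] = 0.2575
  C_22 = (0.55)(0.70) − (-0.25)(-0.20) = 0.3350
  C_23 = −[(0.55)(-0.05) − (-0.35)(-0.20)] = 0.0975
  C_31 = (-0.35)(-0.30) − (-0.25)(0.60) = 0.2550
  C_32 = −[(0.55)(-0.30) − (-0.25)(-0.20)] = 0.2150
  C_33 = (0.55)(0.60) − (-0.35)(-0.20) = 0.2600
det(I−A) = Σ_j (I−A)_1j·C_1j = (0.55)(0.4050) + (-0.35)(0.2000) + (-0.25)(0.1300) = 0.12025
adj(I−A) = Cᵀ =
  [ 0.4050   0.2575   0.2550]
  [ 0.2000   0.3350   0.2150]
  [ 0.1300   0.0975   0.2600]
(I − A)⁻¹ = adj(I−A) / det(I−A) ≈
  [   3.3680     2.1414     2.1206]
  [   1.6632     2.7859     1.7879]
  [   1.0811     0.8108     2.1622]
First solve x = (I − A)⁻¹ d = adj(I−A)·d / det(I−A); in particular x_2 = (0.2000·200 + 0.3350·50 + 0.2150·100) / 0.12025 = 78.25 / 0.12025 ≈ 650.728.
Intermediate flow from 3 to 2: z_32 = a_32 · x_2 = 0.05 × 78.25 / 0.12025 = 3.9125 / 0.12025 ≈ 32.5.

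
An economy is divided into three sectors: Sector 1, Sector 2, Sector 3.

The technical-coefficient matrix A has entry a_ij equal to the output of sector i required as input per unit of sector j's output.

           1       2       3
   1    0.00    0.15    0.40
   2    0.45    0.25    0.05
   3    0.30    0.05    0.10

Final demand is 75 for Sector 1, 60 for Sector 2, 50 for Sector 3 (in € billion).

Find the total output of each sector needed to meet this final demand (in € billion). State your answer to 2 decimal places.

x_1 = 147.14, x_2 = 175.91, x_3 = 114.37

I − A =
  [   1.00    -0.15    -0.40]
  [  -0.45     0.75    -0.05]
  [  -0.30    -0.05     0.90]
Cofactors of I−A, C_ij = (−1)^(i+j)·(minor ij) (rows/columns in the sector order above):
  C_11 = (0.75)(0.90) − (-0.05)(-0.05) = 0.6725
  C_12 = −[(-0.45)(0.90) − (-0.05)(-0.30)] = 0.4200
  C_13 = (-0.45)(-0.05) − (0.75)(-0.30) = 0.2475
  C_21 = −[(-0.15)(0.90) − (-0.40)(-0.05)] = 0.1550
  C_22 = (1.00)(0.90) − (-0.40)(-0.30) = 0.7800
  C_23 = −[(1.00)(-0.05) − (-0.15)(-0.30)] = 0.0950
  C_31 = (-0.15)(-0.05) − (-0.40)(0.75) = 0.3075
  C_32 = −[(1.00)(-0.05) − (-0.40)(-0.45)] = 0.2300
  C_33 = (1.00)(0.75) − (-0.15)(-0.45) = 0.6825
det(I−A) = Σ_j (I−A)_1j·C_1j = (1.00)(0.6725) + (-0.15)(0.4200) + (-0.40)(0.2475) = 0.5105
adj(I−A) = Cᵀ =
  [ 0.6725   0.1550   0.3075]
  [ 0.4200   0.7800   0.2300]
  [ 0.2475   0.0950   0.6825]
(I − A)⁻¹ = adj(I−A) / det(I−A) ≈
  [   1.3173     0.3036     0.6024]
  [   0.8227     1.5279     0.4505]
  [   0.4848     0.1861     1.3369]
x = (I − A)⁻¹ d = adj(I−A)·d / det(I−A), with det(I−A) = 0.5105:
  x_1 = (0.6725·75 + 0.1550·60 + 0.3075·50) / 0.5105 = 75.1125 / 0.5105 ≈ 147.14
  x_2 = (0.4200·75 + 0.7800·60 + 0.2300·50) / 0.5105 = 89.80 / 0.5105 ≈ 175.91
  x_3 = (0.2475·75 + 0.0950·60 + 0.6825·50) / 0.5105 = 58.3875 / 0.5105 ≈ 114.37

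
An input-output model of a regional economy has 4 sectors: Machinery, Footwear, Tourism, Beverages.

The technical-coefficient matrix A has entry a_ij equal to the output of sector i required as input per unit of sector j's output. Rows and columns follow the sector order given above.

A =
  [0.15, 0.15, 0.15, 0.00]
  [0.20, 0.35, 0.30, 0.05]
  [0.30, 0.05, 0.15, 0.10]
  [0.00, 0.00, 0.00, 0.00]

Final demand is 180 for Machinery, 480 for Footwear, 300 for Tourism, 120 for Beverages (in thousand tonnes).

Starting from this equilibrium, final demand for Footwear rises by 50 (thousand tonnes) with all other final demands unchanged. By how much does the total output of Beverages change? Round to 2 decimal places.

Δx_4 = 0.00

I − A =
  [   0.85    -0.15    -0.15     0.00]
  [  -0.20     0.65    -0.30    -0.05]
  [  -0.30    -0.05     0.85    -0.10]
  [   0.00     0.00     0.00     1.00]
Compute the cofactors C_ij = (−1)^(i+j)·(3×3 minor ij) of I−A; the adjugate is their transpose:
adj(I−A) = Cᵀ =
  [ 0.537500   0.135000   0.142500   0.021000]
  [ 0.260000   0.677500   0.285000   0.062375]
  [ 0.205000   0.087500   0.522500   0.056625]
  [ 0.000000   0.000000   0.000000   0.387125]
det(I−A) = Σ_j (I−A)_1j·C_1j = (0.85)(0.537500) + (-0.15)(0.260000) + (-0.15)(0.205000) + (0.00)(0.000000) = 0.387125
(I − A)⁻¹ = adj(I−A) / det(I−A) ≈
  [   1.3884     0.3487     0.3681     0.0542]
  [   0.6716     1.7501     0.7362     0.1611]
  [   0.5295     0.2260     1.3497     0.1463]
  [   0.0000     0.0000     0.0000     1.0000]
Δx = (I − A)⁻¹ Δd with Δd having +50 in the Footwear component and 0 elsewhere.
So Δx_4 = L_42 · (+50), where L_42 = adj(I−A)_42 / det(I−A) = 0.000000 / 0.387125.
Δx_4 = 0.000000 × (+50) / 0.387125 = 0.00 / 0.387125 = 0.00.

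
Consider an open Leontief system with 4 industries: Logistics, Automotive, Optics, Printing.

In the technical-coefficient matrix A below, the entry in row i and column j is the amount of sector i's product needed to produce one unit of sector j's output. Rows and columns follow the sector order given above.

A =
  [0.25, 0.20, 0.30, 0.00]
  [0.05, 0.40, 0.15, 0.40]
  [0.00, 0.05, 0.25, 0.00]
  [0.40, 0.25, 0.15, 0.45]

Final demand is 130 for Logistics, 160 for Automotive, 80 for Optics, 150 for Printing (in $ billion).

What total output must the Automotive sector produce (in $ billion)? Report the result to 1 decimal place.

x_2 = 1230.8

I − A =
  [   0.75    -0.20    -0.30     0.00]
  [  -0.05     0.60    -0.15    -0.40]
  [   0.00    -0.05     0.75     0.00]
  [  -0.40    -0.25    -0.15     0.55]
Compute the cofactors C_ij = (−1)^(i+j)·(3×3 minor ij) of I−A; the adjugate is their transpose:
adj(I−A) = Cᵀ =
  [ 0.165375   0.090750   0.097500   0.066000]
  [ 0.140625   0.309375   0.163125   0.225000]
  [ 0.009375   0.020625   0.135000   0.015000]
  [ 0.186750   0.212250   0.181875   0.323625]
det(I−A) = Σ_j (I−A)_1j·C_1j = (0.75)(0.165375) + (-0.20)(0.140625) + (-0.30)(0.009375) + (0.00)(0.186750) = 0.09309375
(I − A)⁻¹ = adj(I−A) / det(I−A) ≈
  [   1.7764     0.9748     1.0473     0.7090]
  [   1.5106     3.3233     1.7523     2.4169]
  [   0.1007     0.2216     1.4502     0.1611]
  [   2.0060     2.2800     1.9537     3.4763]
x = (I − A)⁻¹ d = adj(I−A)·d / det(I−A), with det(I−A) = 0.09309375:
  x_1 = (0.165375·130 + 0.090750·160 + 0.097500·80 + 0.066000·150) / 0.09309375 = 53.71875 / 0.09309375 ≈ 577.0
  x_2 = (0.140625·130 + 0.309375·160 + 0.163125·80 + 0.225000·150) / 0.09309375 = 114.58125 / 0.09309375 ≈ 1230.8
  x_3 = (0.009375·130 + 0.020625·160 + 0.135000·80 + 0.015000·150) / 0.09309375 = 17.56875 / 0.09309375 ≈ 188.7
  x_4 = (0.186750·130 + 0.212250·160 + 0.181875·80 + 0.323625·150) / 0.09309375 = 121.33125 / 0.09309375 ≈ 1303.3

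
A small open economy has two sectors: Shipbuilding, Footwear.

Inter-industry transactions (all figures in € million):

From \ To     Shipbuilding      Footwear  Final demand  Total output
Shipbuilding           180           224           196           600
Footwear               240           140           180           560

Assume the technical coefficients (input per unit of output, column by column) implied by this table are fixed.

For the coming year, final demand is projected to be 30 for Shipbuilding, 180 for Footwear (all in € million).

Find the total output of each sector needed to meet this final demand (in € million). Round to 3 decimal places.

x_S = 258.904, x_F = 378.082

Technical coefficients a_ij = z_ij / X_j:
  a_SS = 180/600 = 0.30, a_FS = 240/600 = 0.40
  a_SF = 224/560 = 0.40, a_FF = 140/560 = 0.25
I − A =
  [   0.70    -0.40]
  [  -0.40     0.75]
det(I−A) = (0.70)(0.75) − (-0.40)(-0.40) = 0.3650
adj(I−A) = [[0.75, 0.40], [0.40, 0.70]]
(I − A)⁻¹ = adj(I−A) / det(I−A) ≈
  [   2.0548     1.0959]
  [   1.0959     1.9178]
x = (I − A)⁻¹ d = adj(I−A)·d / det(I−A), with det(I−A) = 0.3650:
  x_S = (0.75·30 + 0.40·180) / 0.3650 = 94.50 / 0.3650 ≈ 258.904
  x_F = (0.40·30 + 0.70·180) / 0.3650 = 138.00 / 0.3650 ≈ 378.082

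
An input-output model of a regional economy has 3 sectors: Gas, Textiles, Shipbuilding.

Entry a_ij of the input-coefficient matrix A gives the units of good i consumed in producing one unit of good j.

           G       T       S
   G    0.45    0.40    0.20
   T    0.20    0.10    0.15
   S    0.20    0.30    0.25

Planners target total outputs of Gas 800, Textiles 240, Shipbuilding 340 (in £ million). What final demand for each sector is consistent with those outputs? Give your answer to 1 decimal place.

I − A =
  [   0.55    -0.40    -0.20]
  [  -0.20     0.90    -0.15]
  [  -0.20    -0.30     0.75]
d = (I − A) x:
  d_G = (+0.55)·800 + (-0.40)·240 + (-0.20)·340 = 276.0
  d_T = (-0.20)·800 + (+0.90)·240 + (-0.15)·340 = 5.0
  d_S = (-0.20)·800 + (-0.30)·240 + (+0.75)·340 = 23.0

d_G = 276.0, d_T = 5.0, d_S = 23.0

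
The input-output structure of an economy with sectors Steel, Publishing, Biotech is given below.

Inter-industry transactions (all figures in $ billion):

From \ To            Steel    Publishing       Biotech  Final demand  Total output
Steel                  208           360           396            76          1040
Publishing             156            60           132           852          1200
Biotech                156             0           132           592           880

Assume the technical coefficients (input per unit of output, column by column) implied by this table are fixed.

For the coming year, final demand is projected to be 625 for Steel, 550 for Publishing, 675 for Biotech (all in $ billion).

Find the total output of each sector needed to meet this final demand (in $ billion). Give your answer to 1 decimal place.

Technical coefficients a_ij = z_ij / X_j:
  a_11 = 208/1040 = 0.20, a_21 = 156/1040 = 0.15, a_31 = 156/1040 = 0.15
  a_12 = 360/1200 = 0.30, a_22 = 60/1200 = 0.05, a_32 = 0/1200 = 0.00
  a_13 = 396/880 = 0.45, a_23 = 132/880 = 0.15, a_33 = 132/880 = 0.15
I − A =
  [   0.80    -0.30    -0.45]
  [  -0.15     0.95    -0.15]
  [  -0.15     0.00     0.85]
Cofactors of I−A, C_ij = (−1)^(i+j)·(minor ij) (rows/columns in the sector order above):
  C_11 = (0.95)(0.85) − (-0.15)(0.00) = 0.8075
  C_12 = −[(-0.15)(0.85) − (-0.15)(-0.15)] = 0.1500
  C_13 = (-0.15)(0.00) − (0.95)(-0.15) = 0.1425
  C_21 = −[(-0.30)(0.85) − (-0.45)(0.00)] = 0.2550
  C_22 = (0.80)(0.85) − (-0.45)(-0.15) = 0.6125
  C_23 = −[(0.80)(0.00) − (-0.30)(-0.15)] = 0.0450
  C_31 = (-0.30)(-0.15) − (-0.45)(0.95) = 0.4725
  C_32 = −[(0.80)(-0.15) − (-0.45)(-0.15)] = 0.1875
  C_33 = (0.80)(0.95) − (-0.30)(-0.15) = 0.7150
det(I−A) = Σ_j (I−A)_1j·C_1j = (0.80)(0.8075) + (-0.30)(0.1500) + (-0.45)(0.1425) = 0.536875
adj(I−A) = Cᵀ =
  [ 0.8075   0.2550   0.4725]
  [ 0.1500   0.6125   0.1875]
  [ 0.1425   0.0450   0.7150]
(I − A)⁻¹ = adj(I−A) / det(I−A) ≈
  [   1.5041     0.4750     0.8801]
  [   0.2794     1.1409     0.3492]
  [   0.2654     0.0838     1.3318]
x = (I − A)⁻¹ d = adj(I−A)·d / det(I−A), with det(I−A) = 0.536875:
  x_1 = (0.8075·625 + 0.2550·550 + 0.4725·675) / 0.536875 = 963.875 / 0.536875 ≈ 1795.3
  x_2 = (0.1500·625 + 0.6125·550 + 0.1875·675) / 0.536875 = 557.1875 / 0.536875 ≈ 1037.8
  x_3 = (0.1425·625 + 0.0450·550 + 0.7150·675) / 0.536875 = 596.4375 / 0.536875 ≈ 1110.9

x_1 = 1795.3, x_2 = 1037.8, x_3 = 1110.9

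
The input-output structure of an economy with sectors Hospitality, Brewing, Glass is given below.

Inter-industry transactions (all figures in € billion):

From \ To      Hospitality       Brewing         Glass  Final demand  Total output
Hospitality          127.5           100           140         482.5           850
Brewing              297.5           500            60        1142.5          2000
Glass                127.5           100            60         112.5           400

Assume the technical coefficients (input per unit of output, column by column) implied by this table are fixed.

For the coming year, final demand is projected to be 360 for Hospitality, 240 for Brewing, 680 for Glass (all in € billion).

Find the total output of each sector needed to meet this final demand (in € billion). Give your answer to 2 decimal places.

Technical coefficients a_ij = z_ij / X_j:
  a_HH = 127.5/850 = 0.15, a_BH = 297.5/850 = 0.35, a_GH = 127.5/850 = 0.15
  a_HB = 100/2000 = 0.05, a_BB = 500/2000 = 0.25, a_GB = 100/2000 = 0.05
  a_HG = 140/400 = 0.35, a_BG = 60/400 = 0.15, a_GG = 60/400 = 0.15
I − A =
  [   0.85    -0.05    -0.35]
  [  -0.35     0.75    -0.15]
  [  -0.15    -0.05     0.85]
Cofactors of I−A, C_ij = (−1)^(i+j)·(minor ij) (rows/columns in the sector order above):
  C_11 = (0.75)(0.85) − (-0.15)(-0.05) = 0.6300
  C_12 = −[(-0.35)(0.85) − (-0.15)(-0.15)] = 0.3200
  C_13 = (-0.35)(-0.05) − (0.75)(-0.15) = 0.1300
  C_21 = −[(-0.05)(0.85) − (-0.35)(-0.05)] = 0.0600
  C_22 = (0.85)(0.85) − (-0.35)(-0.15) = 0.6700
  C_23 = −[(0.85)(-0.05) − (-0.05)(-0.15)] = 0.0500
  C_31 = (-0.05)(-0.15) − (-0.35)(0.75) = 0.2700
  C_32 = −[(0.85)(-0.15) − (-0.35)(-0.35)] = 0.2500
  C_33 = (0.85)(0.75) − (-0.05)(-0.35) = 0.6200
det(I−A) = Σ_j (I−A)_1j·C_1j = (0.85)(0.6300) + (-0.05)(0.3200) + (-0.35)(0.1300) = 0.4740
adj(I−A) = Cᵀ =
  [ 0.6300   0.0600   0.2700]
  [ 0.3200   0.6700   0.2500]
  [ 0.1300   0.0500   0.6200]
(I − A)⁻¹ = adj(I−A) / det(I−A) ≈
  [   1.3291     0.1266     0.5696]
  [   0.6751     1.4135     0.5274]
  [   0.2743     0.1055     1.3080]
x = (I − A)⁻¹ d = adj(I−A)·d / det(I−A), with det(I−A) = 0.4740:
  x_H = (0.6300·360 + 0.0600·240 + 0.2700·680) / 0.4740 = 424.80 / 0.4740 ≈ 896.20
  x_B = (0.3200·360 + 0.6700·240 + 0.2500·680) / 0.4740 = 446.00 / 0.4740 ≈ 940.93
  x_G = (0.1300·360 + 0.0500·240 + 0.6200·680) / 0.4740 = 480.40 / 0.4740 ≈ 1013.50

x_H = 896.20, x_B = 940.93, x_G = 1013.50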